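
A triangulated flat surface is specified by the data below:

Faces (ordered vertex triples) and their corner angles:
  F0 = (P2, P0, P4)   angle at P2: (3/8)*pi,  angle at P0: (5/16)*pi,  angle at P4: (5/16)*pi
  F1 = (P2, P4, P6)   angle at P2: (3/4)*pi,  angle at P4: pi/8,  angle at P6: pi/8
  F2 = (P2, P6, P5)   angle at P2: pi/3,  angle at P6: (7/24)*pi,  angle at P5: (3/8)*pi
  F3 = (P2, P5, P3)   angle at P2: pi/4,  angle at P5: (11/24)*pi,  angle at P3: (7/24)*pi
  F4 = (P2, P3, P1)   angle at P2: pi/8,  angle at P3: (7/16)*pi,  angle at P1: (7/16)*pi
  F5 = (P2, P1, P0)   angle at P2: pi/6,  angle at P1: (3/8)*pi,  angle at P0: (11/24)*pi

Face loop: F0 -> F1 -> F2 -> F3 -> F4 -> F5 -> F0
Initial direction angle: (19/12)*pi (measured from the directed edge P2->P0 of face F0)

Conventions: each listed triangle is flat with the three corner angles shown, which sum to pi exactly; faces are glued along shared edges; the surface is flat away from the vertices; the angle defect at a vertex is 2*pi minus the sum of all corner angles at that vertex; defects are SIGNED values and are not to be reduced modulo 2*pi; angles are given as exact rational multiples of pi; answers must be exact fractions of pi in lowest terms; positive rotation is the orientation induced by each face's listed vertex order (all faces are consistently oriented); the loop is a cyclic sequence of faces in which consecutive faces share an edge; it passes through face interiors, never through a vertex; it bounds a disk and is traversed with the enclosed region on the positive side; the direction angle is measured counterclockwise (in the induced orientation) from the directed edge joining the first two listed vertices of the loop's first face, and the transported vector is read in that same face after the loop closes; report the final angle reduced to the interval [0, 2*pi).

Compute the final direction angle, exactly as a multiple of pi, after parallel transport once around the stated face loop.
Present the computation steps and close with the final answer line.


enclosed vertex P2: corner angles sum to 2*pi, defect = 2*pi - 2*pi = 0
the final direction is the initial angle plus the enclosed defects, taken mod 2*pi in the induced orientation
final angle = (19/12)*pi + 0 = (19/12)*pi (mod 2*pi)

Answer: final direction angle = (19/12)*pi


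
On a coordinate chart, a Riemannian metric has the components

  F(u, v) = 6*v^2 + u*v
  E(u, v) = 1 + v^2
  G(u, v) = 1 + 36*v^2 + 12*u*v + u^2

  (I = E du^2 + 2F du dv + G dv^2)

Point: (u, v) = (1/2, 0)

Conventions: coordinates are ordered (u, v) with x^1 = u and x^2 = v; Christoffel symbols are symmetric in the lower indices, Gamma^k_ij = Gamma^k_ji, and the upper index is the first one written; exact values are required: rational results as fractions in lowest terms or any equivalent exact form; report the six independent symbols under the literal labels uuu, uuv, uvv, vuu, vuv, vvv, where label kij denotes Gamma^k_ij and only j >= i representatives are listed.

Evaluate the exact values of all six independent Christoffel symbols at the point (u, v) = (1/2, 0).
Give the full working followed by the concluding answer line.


E = 1, F = 0, G = 5/4 at the point
E_u = 0, E_v = 0, F_u = 0, F_v = 1/2, G_u = 1, G_v = 6
EG - F^2 = 5/4;  g^inv = (4/5) * [[5/4, 0], [0, 1]]
first-kind symbols [ij,l] = (1/2)(d_i g_jl + d_j g_il - d_l g_ij): [uu,u] = E_u/2 = 0, [uu,v] = F_u - E_v/2 = 0, [uv,u] = E_v/2 = 0, [uv,v] = G_u/2 = 1/2, [vv,u] = F_v - G_u/2 = 0, [vv,v] = G_v/2 = 3
Gamma^u_ij = (G*[ij,u] - F*[ij,v])/(EG - F^2), Gamma^v_ij = (E*[ij,v] - F*[ij,u])/(EG - F^2)

Answer: Gamma_uuu = 0, Gamma_uuv = 0, Gamma_uvv = 0, Gamma_vuu = 0, Gamma_vuv = 2/5, Gamma_vvv = 12/5


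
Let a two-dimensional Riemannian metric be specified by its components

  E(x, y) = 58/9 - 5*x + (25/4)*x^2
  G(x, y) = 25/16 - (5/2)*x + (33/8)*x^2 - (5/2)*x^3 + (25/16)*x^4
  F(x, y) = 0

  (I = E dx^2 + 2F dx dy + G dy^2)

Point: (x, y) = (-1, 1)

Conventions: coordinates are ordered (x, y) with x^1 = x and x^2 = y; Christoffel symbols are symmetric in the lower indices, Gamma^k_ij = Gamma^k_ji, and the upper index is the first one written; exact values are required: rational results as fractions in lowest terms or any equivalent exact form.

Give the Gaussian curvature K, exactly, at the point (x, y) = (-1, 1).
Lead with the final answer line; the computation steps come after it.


Answer: K = -720/57967

E = 637/36, F = 0, G = 49/4, EG - F^2 = 31213/144 at the point
E_x = -35/2, E_y = 0, F_x = 0, F_y = 0, G_x = -49/2, G_y = 0
E_yy = 0, F_xy = 0, G_xx = 42
Using the Brioschi determinant formula for K from the metric derivatives:
M1 = [[-E_yy/2 + F_xy - G_xx/2, E_x/2, F_x - E_y/2], [F_y - G_x/2, E, F], [G_y/2, F, G]] = [[-21, -35/4, 0], [49/4, 637/36, 0], [0, 0, 49/4]]; det M1 = -621859/192
M2 = [[0, E_y/2, G_x/2], [E_y/2, E, F], [G_x/2, F, G]] = [[0, 0, -49/4], [0, 637/36, 0], [-49/4, 0, 49/4]]; det M2 = -1529437/576
det M1 - det M2 = -84035/144; K = -84035/144 / (31213/144)^2 = -720/57967


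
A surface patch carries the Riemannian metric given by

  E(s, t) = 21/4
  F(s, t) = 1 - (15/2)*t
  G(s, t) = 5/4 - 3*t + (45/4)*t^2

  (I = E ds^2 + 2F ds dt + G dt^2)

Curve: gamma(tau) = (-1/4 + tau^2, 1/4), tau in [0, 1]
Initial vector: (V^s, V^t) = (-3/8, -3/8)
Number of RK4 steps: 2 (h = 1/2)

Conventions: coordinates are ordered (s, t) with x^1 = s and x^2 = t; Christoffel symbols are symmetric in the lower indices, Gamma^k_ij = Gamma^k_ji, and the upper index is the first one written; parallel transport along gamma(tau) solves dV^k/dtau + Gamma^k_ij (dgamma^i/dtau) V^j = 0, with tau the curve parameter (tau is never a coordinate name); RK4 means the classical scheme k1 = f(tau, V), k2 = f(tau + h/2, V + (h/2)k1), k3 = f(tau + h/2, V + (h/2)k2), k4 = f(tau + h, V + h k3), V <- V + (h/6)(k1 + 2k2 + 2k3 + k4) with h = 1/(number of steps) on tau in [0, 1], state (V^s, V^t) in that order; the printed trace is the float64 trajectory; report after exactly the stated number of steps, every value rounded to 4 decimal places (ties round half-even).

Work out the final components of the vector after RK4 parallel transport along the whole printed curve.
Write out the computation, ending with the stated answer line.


gamma'(tau) = (2*tau, 0); f(tau, V)^k = -Gamma^k_ij(gamma(tau)) gamma'^i(tau) V^j; h = 1/2; intermediate values shown to 6 dp
curve data and Christoffel symbols at the stage parameters:
  tau = 0.000000: gamma = (-0.250000, 0.250000), gamma' = (0.000000, 0.000000); Gamma_sss = 0.000000, Gamma_sst = 0.000000, Gamma_stt = -1.418719, Gamma_tss = 0.000000, Gamma_tst = 0.000000, Gamma_ttt = 0.059113
  tau = 0.250000: gamma = (-0.187500, 0.250000), gamma' = (0.500000, 0.000000); Gamma_sss = 0.000000, Gamma_sst = 0.000000, Gamma_stt = -1.418719, Gamma_tss = 0.000000, Gamma_tst = 0.000000, Gamma_ttt = 0.059113
  tau = 0.500000: gamma = (0.000000, 0.250000), gamma' = (1.000000, 0.000000); Gamma_sss = 0.000000, Gamma_sst = 0.000000, Gamma_stt = -1.418719, Gamma_tss = 0.000000, Gamma_tst = 0.000000, Gamma_ttt = 0.059113
  tau = 0.750000: gamma = (0.312500, 0.250000), gamma' = (1.500000, 0.000000); Gamma_sss = 0.000000, Gamma_sst = 0.000000, Gamma_stt = -1.418719, Gamma_tss = 0.000000, Gamma_tst = 0.000000, Gamma_ttt = 0.059113
  tau = 1.000000: gamma = (0.750000, 0.250000), gamma' = (2.000000, 0.000000); Gamma_sss = 0.000000, Gamma_sst = 0.000000, Gamma_stt = -1.418719, Gamma_tss = 0.000000, Gamma_tst = 0.000000, Gamma_ttt = 0.059113
step 0: V^s = -0.3750, V^t = -0.3750
step 1: k1 = (0.000000, 0.000000), k2 = (0.000000, 0.000000), k3 = (0.000000, 0.000000), k4 = (0.000000, 0.000000); V <- V + (h/6)(k1 + 2k2 + 2k3 + k4): V^s = -0.3750, V^t = -0.3750
step 2: k1 = (0.000000, 0.000000), k2 = (0.000000, 0.000000), k3 = (0.000000, 0.000000), k4 = (0.000000, 0.000000); V <- V + (h/6)(k1 + 2k2 + 2k3 + k4): V^s = -0.3750, V^t = -0.3750

Answer: V^s = -0.3750, V^t = -0.3750


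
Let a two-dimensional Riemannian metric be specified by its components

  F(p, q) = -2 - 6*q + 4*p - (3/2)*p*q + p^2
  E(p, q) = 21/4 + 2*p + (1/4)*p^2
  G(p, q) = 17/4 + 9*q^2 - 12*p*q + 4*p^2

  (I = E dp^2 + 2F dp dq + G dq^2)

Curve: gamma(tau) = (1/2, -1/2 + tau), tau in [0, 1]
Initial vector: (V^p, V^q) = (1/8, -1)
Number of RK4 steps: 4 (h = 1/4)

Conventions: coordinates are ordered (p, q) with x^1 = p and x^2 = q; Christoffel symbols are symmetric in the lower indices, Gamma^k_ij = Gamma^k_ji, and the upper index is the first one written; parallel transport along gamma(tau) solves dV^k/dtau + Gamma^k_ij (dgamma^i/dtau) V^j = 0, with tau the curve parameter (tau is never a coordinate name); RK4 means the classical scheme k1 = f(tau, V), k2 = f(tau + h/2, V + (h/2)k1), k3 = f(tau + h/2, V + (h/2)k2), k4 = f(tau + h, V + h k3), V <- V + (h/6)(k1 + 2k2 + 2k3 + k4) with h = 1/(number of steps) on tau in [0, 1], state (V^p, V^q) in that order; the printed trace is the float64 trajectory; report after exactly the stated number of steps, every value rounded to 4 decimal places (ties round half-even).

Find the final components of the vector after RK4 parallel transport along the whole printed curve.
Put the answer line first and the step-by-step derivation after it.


Answer: V^p = -1.4762, V^q = -1.4096

gamma'(tau) = (0, 1); f(tau, V)^k = -Gamma^k_ij(gamma(tau)) gamma'^i(tau) V^j; h = 1/4; intermediate values shown to 6 dp
curve data and Christoffel symbols at the stage parameters:
  tau = 0.000000: gamma = (0.500000, -0.500000), gamma' = (0.000000, 1.000000); Gamma_ppp = -0.169950, Gamma_ppq = -0.341076, Gamma_pqq = -1.810056, Gamma_qpp = 0.606292, Gamma_qpq = 0.593943, Gamma_qqq = -0.089385
  tau = 0.125000: gamma = (0.500000, -0.375000), gamma' = (0.000000, 1.000000); Gamma_ppp = -0.117850, Gamma_ppq = -0.248338, Gamma_pqq = -1.653262, Gamma_qpp = 0.671974, Gamma_qpq = 0.563644, Gamma_qqq = -0.202708
  tau = 0.250000: gamma = (0.500000, -0.250000), gamma' = (0.000000, 1.000000); Gamma_ppp = -0.051584, Gamma_ppq = -0.159912, Gamma_pqq = -1.527634, Gamma_qpp = 0.748710, Gamma_qpq = 0.521002, Gamma_qqq = -0.313191
  tau = 0.375000: gamma = (0.500000, -0.125000), gamma' = (0.000000, 1.000000); Gamma_ppp = 0.032858, Gamma_ppq = -0.080067, Gamma_pqq = -1.432775, Gamma_qpp = 0.838931, Gamma_qpq = 0.462098, Gamma_qqq = -0.416554
  tau = 0.500000: gamma = (0.500000, 0.000000), gamma' = (0.000000, 1.000000); Gamma_ppp = 0.140765, Gamma_ppq = -0.015116, Gamma_pqq = -1.366084, Gamma_qpp = 0.945678, Gamma_qpq = 0.381672, Gamma_qqq = -0.506377
  tau = 0.625000: gamma = (0.500000, 0.125000), gamma' = (0.000000, 1.000000); Gamma_ppp = 0.279120, Gamma_ppq = 0.025644, Gamma_pqq = -1.321231, Gamma_qpp = 1.072749, Gamma_qpq = 0.272641, Gamma_qqq = -0.573087
  tau = 0.750000: gamma = (0.500000, 0.250000), gamma' = (0.000000, 1.000000); Gamma_ppp = 0.457143, Gamma_ppq = 0.028571, Gamma_pqq = -1.285714, Gamma_qpp = 1.224845, Gamma_qpq = 0.125466, Gamma_qqq = -0.602484
  tau = 0.875000: gamma = (0.500000, 0.375000), gamma' = (0.000000, 1.000000); Gamma_ppp = 0.686927, Gamma_ppq = -0.026254, Gamma_pqq = -1.237008, Gamma_qpp = 1.407660, Gamma_qpq = -0.072649, Gamma_qqq = -0.573638
  tau = 1.000000: gamma = (0.500000, 0.500000), gamma' = (0.000000, 1.000000); Gamma_ppp = 0.984074, Gamma_ppq = -0.167645, Gamma_pqq = -1.136630, Gamma_qpp = 1.627829, Gamma_qpq = -0.338642, Gamma_qqq = -0.455993
step 0: V^p = 0.1250, V^q = -1.0000
step 1: k1 = (-1.767421, -0.163628), k2 = (-1.710900, -0.152785), k3 = (-1.706904, -0.156493), k4 = (-1.635650, -0.168244); V <- V + (h/6)(k1 + 2k2 + 2k3 + k4): V^p = -0.3016, V^q = -1.0396
step 2: k1 = (-1.636362, -0.168453), k2 = (-1.560211, -0.207927), k3 = (-1.566518, -0.214381), k4 = (-1.503877, -0.288979); V <- V + (h/6)(k1 + 2k2 + 2k3 + k4): V^p = -0.6930, V^q = -1.0939
step 3: k1 = (-1.504771, -0.289397), k2 = (-1.470432, -0.407376), k3 = (-1.490027, -0.416998), k4 = (-1.509974, -0.588152); V <- V + (h/6)(k1 + 2k2 + 2k3 + k4): V^p = -1.0653, V^q = -1.1991
step 4: k1 = (-1.511282, -0.588785), k2 = (-1.607286, -0.821196), k3 = (-1.643538, -0.838733), k4 = (-1.848764, -1.142313); V <- V + (h/6)(k1 + 2k2 + 2k3 + k4): V^p = -1.4762, V^q = -1.4096


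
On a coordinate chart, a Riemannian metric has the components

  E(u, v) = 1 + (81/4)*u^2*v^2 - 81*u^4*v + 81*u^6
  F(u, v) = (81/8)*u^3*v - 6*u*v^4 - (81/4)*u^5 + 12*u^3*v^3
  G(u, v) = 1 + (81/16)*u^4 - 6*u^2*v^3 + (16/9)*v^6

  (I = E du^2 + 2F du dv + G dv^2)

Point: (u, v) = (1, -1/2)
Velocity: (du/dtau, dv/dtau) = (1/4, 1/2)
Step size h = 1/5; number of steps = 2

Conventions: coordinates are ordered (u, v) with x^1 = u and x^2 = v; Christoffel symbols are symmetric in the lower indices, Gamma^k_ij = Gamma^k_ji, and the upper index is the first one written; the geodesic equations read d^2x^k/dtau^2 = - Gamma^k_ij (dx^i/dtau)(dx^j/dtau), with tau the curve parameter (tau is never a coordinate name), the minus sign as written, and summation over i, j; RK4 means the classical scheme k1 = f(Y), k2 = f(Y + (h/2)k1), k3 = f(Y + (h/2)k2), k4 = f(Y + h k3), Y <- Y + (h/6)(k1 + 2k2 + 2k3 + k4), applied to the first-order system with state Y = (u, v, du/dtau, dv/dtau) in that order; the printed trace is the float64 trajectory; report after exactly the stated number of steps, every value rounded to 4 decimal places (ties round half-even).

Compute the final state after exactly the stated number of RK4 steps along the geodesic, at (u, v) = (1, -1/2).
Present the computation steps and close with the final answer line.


f(Y) = (du/dtau, dv/dtau, -Gamma^u_ij Y'^i Y'^j, -Gamma^v_ij Y'^i Y'^j) with the Gammas evaluated at the stage position; h = 0.200000; intermediate values shown to 6 dp
step 0: u = 1.0000, v = -0.5000, du/dtau = 0.2500, dv/dtau = 0.5000
step 1:
  k1: at (u, v) = (1.000000, -0.500000), (du/dtau, dv/dtau) = (0.250000, 0.500000); Gamma_uuu = 2.466684, Gamma_uuv = -0.379490, Gamma_uvv = 0.084331, Gamma_vuu = -0.529880, Gamma_vuv = 0.081520, Gamma_vvv = -0.018116; k1 = (0.250000, 0.500000, -0.080378, 0.017266)
  k2: at (u, v) = (1.025000, -0.450000), (du/dtau, dv/dtau) = (0.241962, 0.501727); Gamma_uuu = 2.455402, Gamma_uuv = -0.372650, Gamma_uvv = 0.065441, Gamma_vuu = -0.518598, Gamma_vuv = 0.078706, Gamma_vvv = -0.013822; k2 = (0.241962, 0.501727, -0.069748, 0.014731)
  k3: at (u, v) = (1.024196, -0.449827), (du/dtau, dv/dtau) = (0.243025, 0.501473); Gamma_uuu = 2.456813, Gamma_uuv = -0.373128, Gamma_uvv = 0.065526, Gamma_vuu = -0.519205, Gamma_vuv = 0.078854, Gamma_vvv = -0.013848; k3 = (0.243025, 0.501473, -0.070634, 0.014927)
  k4: at (u, v) = (1.048605, -0.399705), (du/dtau, dv/dtau) = (0.235873, 0.502985); Gamma_uuu = 2.444868, Gamma_uuv = -0.366393, Gamma_uvv = 0.049621, Gamma_vuu = -0.510212, Gamma_vuv = 0.076461, Gamma_vvv = -0.010355; k4 = (0.235873, 0.502985, -0.061639, 0.012863)
  Y <- Y + (h/6)(k1 + 2k2 + 2k3 + k4): u = 1.0485, v = -0.3997, du/dtau = 0.2359, dv/dtau = 0.5030
step 2:
  k1: at (u, v) = (1.048528, -0.399687), (du/dtau, dv/dtau) = (0.235907, 0.502982); Gamma_uuu = 2.445005, Gamma_uuv = -0.366438, Gamma_uvv = 0.049626, Gamma_vuu = -0.510271, Gamma_vuv = 0.076475, Gamma_vvv = -0.010357; k1 = (0.235907, 0.502982, -0.061664, 0.012869)
  k2: at (u, v) = (1.072119, -0.349389), (du/dtau, dv/dtau) = (0.229741, 0.504268); Gamma_uuu = 2.433056, Gamma_uuv = -0.359994, Gamma_uvv = 0.036435, Gamma_vuu = -0.503326, Gamma_vuv = 0.074472, Gamma_vvv = -0.007537; k2 = (0.229741, 0.504268, -0.054272, 0.011227)
  k3: at (u, v) = (1.071502, -0.349260), (du/dtau, dv/dtau) = (0.230480, 0.504104); Gamma_uuu = 2.434157, Gamma_uuv = -0.360351, Gamma_uvv = 0.036465, Gamma_vuu = -0.503792, Gamma_vuv = 0.074581, Gamma_vvv = -0.007547; k3 = (0.230480, 0.504104, -0.054836, 0.011349)
  k4: at (u, v) = (1.094624, -0.298866), (du/dtau, dv/dtau) = (0.224940, 0.505251); Gamma_uuu = 2.421809, Gamma_uuv = -0.354025, Gamma_uvv = 0.025679, Gamma_vuu = -0.498275, Gamma_vuv = 0.072839, Gamma_vvv = -0.005283; k4 = (0.224940, 0.505251, -0.048623, 0.010004)
  Y <- Y + (h/6)(k1 + 2k2 + 2k3 + k4): u = 1.0946, v = -0.2989, du/dtau = 0.2250, dv/dtau = 0.5052

Answer: u = 1.0946, v = -0.2989, du/dtau = 0.2250, dv/dtau = 0.5052


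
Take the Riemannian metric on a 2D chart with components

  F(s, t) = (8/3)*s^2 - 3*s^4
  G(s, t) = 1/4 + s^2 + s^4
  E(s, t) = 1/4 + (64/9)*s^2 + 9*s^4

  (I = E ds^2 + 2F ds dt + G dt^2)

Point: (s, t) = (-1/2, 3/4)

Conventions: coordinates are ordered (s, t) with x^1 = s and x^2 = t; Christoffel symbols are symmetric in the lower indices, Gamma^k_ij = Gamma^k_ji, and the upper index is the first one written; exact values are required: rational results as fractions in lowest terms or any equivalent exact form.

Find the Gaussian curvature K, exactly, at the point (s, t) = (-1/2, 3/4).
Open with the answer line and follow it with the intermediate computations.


Answer: K = 138816/499849

E = 373/144, F = 23/48, G = 9/16, EG - F^2 = 707/576 at the point
E_s = -209/18, E_t = 0, F_s = -7/6, F_t = 0, G_s = -3/2, G_t = 0
E_tt = 0, F_st = 0, G_ss = 5
By Brioschi, K is (det M1 - det M2) divided by (EG - F^2) squared.
M1 = [[-E_tt/2 + F_st - G_ss/2, E_s/2, F_s - E_t/2], [F_t - G_s/2, E, F], [G_t/2, F, G]] = [[-5/2, -209/36, -7/6], [3/4, 373/144, 23/48], [0, 23/48, 9/16]]; det M1 = -2393/2304
M2 = [[0, E_t/2, G_s/2], [E_t/2, E, F], [G_s/2, F, G]] = [[0, 0, -3/4], [0, 373/144, 23/48], [-3/4, 23/48, 9/16]]; det M2 = -373/256
det M1 - det M2 = 241/576; K = 241/576 / (707/576)^2 = 138816/499849


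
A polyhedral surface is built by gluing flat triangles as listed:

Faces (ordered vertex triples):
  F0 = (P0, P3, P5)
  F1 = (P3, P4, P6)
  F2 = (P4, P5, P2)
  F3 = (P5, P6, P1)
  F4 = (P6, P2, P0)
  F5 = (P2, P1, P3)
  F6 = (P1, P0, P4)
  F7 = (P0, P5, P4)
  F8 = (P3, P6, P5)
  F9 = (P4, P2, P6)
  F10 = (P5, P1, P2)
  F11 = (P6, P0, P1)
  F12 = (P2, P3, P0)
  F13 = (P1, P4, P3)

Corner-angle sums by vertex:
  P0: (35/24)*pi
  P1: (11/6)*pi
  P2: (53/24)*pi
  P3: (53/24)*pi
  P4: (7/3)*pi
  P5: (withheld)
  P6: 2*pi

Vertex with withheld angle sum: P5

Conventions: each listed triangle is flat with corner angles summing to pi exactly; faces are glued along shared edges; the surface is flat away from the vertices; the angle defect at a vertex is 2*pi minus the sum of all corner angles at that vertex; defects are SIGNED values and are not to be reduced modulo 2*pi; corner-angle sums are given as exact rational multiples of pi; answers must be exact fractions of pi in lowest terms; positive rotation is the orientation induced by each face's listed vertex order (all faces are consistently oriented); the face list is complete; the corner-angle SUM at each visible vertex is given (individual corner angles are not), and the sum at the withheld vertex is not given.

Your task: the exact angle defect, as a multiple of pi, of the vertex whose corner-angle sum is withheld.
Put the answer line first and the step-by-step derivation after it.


Answer: defect(P5) = pi/24

V = 7, E = 21, F = 14; chi = V - E + F = 0
Gauss-Bonnet: total defect = 2*pi*chi = 0; visible defects sum to -pi/24


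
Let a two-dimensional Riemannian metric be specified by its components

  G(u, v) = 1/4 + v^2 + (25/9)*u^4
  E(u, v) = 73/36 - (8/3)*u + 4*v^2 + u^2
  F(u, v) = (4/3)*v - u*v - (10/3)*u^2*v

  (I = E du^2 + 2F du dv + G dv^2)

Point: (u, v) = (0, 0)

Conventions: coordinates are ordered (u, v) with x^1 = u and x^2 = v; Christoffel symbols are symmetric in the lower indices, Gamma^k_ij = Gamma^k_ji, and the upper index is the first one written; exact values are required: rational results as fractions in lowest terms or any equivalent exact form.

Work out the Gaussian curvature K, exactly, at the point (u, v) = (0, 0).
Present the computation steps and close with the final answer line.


E = 73/36, F = 0, G = 1/4, EG - F^2 = 73/144 at the point
E_u = -8/3, E_v = 0, F_u = 0, F_v = 4/3, G_u = 0, G_v = 0
E_vv = 8, F_uv = -1, G_uu = 0
By Brioschi, K is (det M1 - det M2) divided by (EG - F^2) squared.
M1 = [[-E_vv/2 + F_uv - G_uu/2, E_u/2, F_u - E_v/2], [F_v - G_u/2, E, F], [G_v/2, F, G]] = [[-5, -4/3, 0], [4/3, 73/36, 0], [0, 0, 1/4]]; det M1 = -301/144
M2 = [[0, E_v/2, G_u/2], [E_v/2, E, F], [G_u/2, F, G]] = [[0, 0, 0], [0, 73/36, 0], [0, 0, 1/4]]; det M2 = 0
det M1 - det M2 = -301/144; K = -301/144 / (73/144)^2 = -43344/5329

Answer: K = -43344/5329


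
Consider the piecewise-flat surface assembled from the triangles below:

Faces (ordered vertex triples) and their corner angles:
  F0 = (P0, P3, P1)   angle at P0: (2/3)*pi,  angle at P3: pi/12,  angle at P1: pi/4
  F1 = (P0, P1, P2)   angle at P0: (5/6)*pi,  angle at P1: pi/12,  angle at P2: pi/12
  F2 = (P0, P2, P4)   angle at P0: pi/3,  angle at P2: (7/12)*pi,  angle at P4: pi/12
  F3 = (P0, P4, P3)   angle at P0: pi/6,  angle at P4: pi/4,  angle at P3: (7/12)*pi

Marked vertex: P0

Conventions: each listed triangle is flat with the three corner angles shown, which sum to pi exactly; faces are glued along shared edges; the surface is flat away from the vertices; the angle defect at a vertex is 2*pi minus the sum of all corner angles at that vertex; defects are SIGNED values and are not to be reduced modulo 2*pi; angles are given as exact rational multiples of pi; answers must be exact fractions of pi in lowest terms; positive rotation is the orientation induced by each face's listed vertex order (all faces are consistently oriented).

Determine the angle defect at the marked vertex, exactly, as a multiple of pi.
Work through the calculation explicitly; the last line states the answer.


Sum of corner angles at P0: 2*pi
defect = 2*pi - 2*pi

Answer: defect(P0) = 0


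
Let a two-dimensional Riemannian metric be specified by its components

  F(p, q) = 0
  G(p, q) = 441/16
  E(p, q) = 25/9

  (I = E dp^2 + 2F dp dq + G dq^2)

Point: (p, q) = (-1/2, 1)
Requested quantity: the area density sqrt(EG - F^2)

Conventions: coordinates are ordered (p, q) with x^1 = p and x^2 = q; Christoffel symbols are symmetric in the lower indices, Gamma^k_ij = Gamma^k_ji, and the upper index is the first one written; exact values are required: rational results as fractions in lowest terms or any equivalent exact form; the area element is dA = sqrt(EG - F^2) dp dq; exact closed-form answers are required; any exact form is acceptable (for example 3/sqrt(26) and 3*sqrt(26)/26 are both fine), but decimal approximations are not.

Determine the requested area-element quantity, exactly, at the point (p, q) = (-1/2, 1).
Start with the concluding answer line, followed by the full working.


Answer: sqrt(EG - F^2) = 35/4

E = 25/9, F = 0, G = 441/16; EG - F^2 = 1225/16


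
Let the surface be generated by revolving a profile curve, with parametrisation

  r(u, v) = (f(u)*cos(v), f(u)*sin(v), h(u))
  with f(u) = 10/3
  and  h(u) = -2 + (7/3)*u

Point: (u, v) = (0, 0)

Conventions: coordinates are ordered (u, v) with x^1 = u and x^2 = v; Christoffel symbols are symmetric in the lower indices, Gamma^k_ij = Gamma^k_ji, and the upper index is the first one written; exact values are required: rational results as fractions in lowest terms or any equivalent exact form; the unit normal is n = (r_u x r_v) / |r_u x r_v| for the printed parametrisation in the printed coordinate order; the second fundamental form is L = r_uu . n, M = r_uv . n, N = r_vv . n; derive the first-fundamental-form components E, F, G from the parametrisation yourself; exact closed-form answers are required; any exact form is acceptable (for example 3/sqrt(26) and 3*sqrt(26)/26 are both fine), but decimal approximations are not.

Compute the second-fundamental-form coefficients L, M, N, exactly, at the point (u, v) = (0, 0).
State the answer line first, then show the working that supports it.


Answer: L = 0, M = 0, N = 10/3

f = 10/3, f' = 0, f'' = 0, h' = 7/3, h'' = 0
E = 49/9, F = 0, G = 100/9; answer radicand W^2 = 49/9
unnormalised second-form numerators: l = 0, m = 0, n = 70/9; L = l/sqrt(49/9), and similarly M = m/sqrt(W^2), N = n/sqrt(W^2)


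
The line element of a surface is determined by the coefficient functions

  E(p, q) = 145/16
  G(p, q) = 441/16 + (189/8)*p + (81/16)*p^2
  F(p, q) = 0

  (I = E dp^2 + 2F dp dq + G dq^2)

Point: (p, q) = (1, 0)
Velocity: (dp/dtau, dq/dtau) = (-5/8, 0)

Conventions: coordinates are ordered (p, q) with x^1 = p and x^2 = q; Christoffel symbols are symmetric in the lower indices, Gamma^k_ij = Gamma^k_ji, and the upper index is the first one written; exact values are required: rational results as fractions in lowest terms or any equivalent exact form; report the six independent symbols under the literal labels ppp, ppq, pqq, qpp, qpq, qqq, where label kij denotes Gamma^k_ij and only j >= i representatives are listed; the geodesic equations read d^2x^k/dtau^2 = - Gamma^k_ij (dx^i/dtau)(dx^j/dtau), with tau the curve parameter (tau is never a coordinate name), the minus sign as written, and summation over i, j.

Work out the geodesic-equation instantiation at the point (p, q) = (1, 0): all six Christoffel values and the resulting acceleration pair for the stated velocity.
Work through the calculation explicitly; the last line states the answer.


E = 145/16, F = 0, G = 225/4 at the point
E_p = 0, E_q = 0, F_p = 0, F_q = 0, G_p = 135/4, G_q = 0
EG - F^2 = 32625/64;  g^inv = (64/32625) * [[225/4, 0], [0, 145/16]]
first-kind symbols [ij,l] = (1/2)(d_i g_jl + d_j g_il - d_l g_ij): [pp,p] = E_p/2 = 0, [pp,q] = F_p - E_q/2 = 0, [pq,p] = E_q/2 = 0, [pq,q] = G_p/2 = 135/8, [qq,p] = F_q - G_p/2 = -135/8, [qq,q] = G_q/2 = 0
Gamma^p_ij = (G*[ij,p] - F*[ij,q])/(EG - F^2), Gamma^q_ij = (E*[ij,q] - F*[ij,p])/(EG - F^2)
Gamma_ppp = 0, Gamma_ppq = 0, Gamma_pqq = -54/29, Gamma_qpp = 0, Gamma_qpq = 3/10, Gamma_qqq = 0
d^2p/dtau^2 = -(Gamma_ppp*(-5/8)^2 + 2*Gamma_ppq*(-5/8)*(0) + Gamma_pqq*(0)^2) = 0
d^2q/dtau^2 = -(Gamma_qpp*(-5/8)^2 + 2*Gamma_qpq*(-5/8)*(0) + Gamma_qqq*(0)^2) = 0

Answer: Gamma_ppp = 0, Gamma_ppq = 0, Gamma_pqq = -54/29, Gamma_qpp = 0, Gamma_qpq = 3/10, Gamma_qqq = 0; accelerations (d^2p/dtau^2, d^2q/dtau^2) = (0, 0)


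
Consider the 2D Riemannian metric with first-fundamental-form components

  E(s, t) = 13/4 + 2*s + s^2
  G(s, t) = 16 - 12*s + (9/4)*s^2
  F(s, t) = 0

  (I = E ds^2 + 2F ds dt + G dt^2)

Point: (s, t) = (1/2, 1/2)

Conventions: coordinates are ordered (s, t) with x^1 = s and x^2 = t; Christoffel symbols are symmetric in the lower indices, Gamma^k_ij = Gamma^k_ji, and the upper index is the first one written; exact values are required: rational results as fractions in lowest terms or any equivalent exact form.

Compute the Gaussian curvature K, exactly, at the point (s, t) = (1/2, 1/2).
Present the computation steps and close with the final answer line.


E = 9/2, F = 0, G = 169/16, EG - F^2 = 1521/32 at the point
E_s = 3, E_t = 0, F_s = 0, F_t = 0, G_s = -39/4, G_t = 0
E_tt = 0, F_st = 0, G_ss = 9/2
The intrinsic route: Brioschi's K = (det M1 - det M2)/(EG - F^2)^2.
M1 = [[-E_tt/2 + F_st - G_ss/2, E_s/2, F_s - E_t/2], [F_t - G_s/2, E, F], [G_t/2, F, G]] = [[-9/4, 3/2, 0], [39/8, 9/2, 0], [0, 0, 169/16]]; det M1 = -47151/256
M2 = [[0, E_t/2, G_s/2], [E_t/2, E, F], [G_s/2, F, G]] = [[0, 0, -39/8], [0, 9/2, 0], [-39/8, 0, 169/16]]; det M2 = -13689/128
det M1 - det M2 = -19773/256; K = -19773/256 / (1521/32)^2 = -4/117

Answer: K = -4/117


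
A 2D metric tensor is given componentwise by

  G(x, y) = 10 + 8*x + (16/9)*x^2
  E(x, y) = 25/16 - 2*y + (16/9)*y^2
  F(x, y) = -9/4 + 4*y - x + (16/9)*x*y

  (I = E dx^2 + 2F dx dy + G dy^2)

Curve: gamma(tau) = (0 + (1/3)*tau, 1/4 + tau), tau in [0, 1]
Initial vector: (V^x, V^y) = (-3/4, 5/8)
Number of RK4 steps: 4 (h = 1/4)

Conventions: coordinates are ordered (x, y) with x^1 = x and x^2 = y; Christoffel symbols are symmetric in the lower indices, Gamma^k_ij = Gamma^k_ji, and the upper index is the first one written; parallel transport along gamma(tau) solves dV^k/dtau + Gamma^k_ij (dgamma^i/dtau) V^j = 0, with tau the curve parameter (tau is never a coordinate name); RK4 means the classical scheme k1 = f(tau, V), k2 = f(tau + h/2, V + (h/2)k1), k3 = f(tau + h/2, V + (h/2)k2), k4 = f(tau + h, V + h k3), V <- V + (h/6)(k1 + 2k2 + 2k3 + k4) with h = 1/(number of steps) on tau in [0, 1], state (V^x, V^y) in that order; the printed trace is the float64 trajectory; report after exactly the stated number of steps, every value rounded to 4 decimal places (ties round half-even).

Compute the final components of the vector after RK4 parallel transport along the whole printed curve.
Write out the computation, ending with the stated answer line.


gamma'(tau) = (1/3, 1); f(tau, V)^k = -Gamma^k_ij(gamma(tau)) gamma'^i(tau) V^j; h = 1/4; intermediate values shown to 6 dp
curve data and Christoffel symbols at the stage parameters:
  tau = 0.000000: gamma = (0.000000, 0.250000), gamma' = (0.333333, 1.000000); Gamma_xxx = 0.000000, Gamma_xxy = -0.054608, Gamma_xyy = 0.000000, Gamma_yxx = 0.000000, Gamma_yxy = 0.393174, Gamma_yyy = 0.000000
  tau = 0.125000: gamma = (0.041667, 0.375000), gamma' = (0.333333, 1.000000); Gamma_xxx = 0.000000, Gamma_xxy = -0.032055, Gamma_xyy = 0.000000, Gamma_yxx = 0.000000, Gamma_yxy = 0.391779, Gamma_yyy = 0.000000
  tau = 0.250000: gamma = (0.083333, 0.500000), gamma' = (0.333333, 1.000000); Gamma_xxx = 0.000000, Gamma_xxy = -0.010398, Gamma_xyy = 0.000000, Gamma_yxx = 0.000000, Gamma_yxy = 0.388187, Gamma_yyy = 0.000000
  tau = 0.375000: gamma = (0.125000, 0.625000), gamma' = (0.333333, 1.000000); Gamma_xxx = 0.000000, Gamma_xxy = 0.010069, Gamma_xyy = 0.000000, Gamma_yxx = 0.000000, Gamma_yxy = 0.382631, Gamma_yyy = 0.000000
  tau = 0.500000: gamma = (0.166667, 0.750000), gamma' = (0.333333, 1.000000); Gamma_xxx = 0.000000, Gamma_xxy = 0.029124, Gamma_xyy = 0.000000, Gamma_yxx = 0.000000, Gamma_yxy = 0.375379, Gamma_yyy = 0.000000
  tau = 0.625000: gamma = (0.208333, 0.875000), gamma' = (0.333333, 1.000000); Gamma_xxx = 0.000000, Gamma_xxy = 0.046617, Gamma_xyy = 0.000000, Gamma_yxx = 0.000000, Gamma_yxy = 0.366721, Gamma_yyy = 0.000000
  tau = 0.750000: gamma = (0.250000, 1.000000), gamma' = (0.333333, 1.000000); Gamma_xxx = 0.000000, Gamma_xxy = 0.062465, Gamma_xyy = 0.000000, Gamma_yxx = 0.000000, Gamma_yxy = 0.356944, Gamma_yyy = 0.000000
  tau = 0.875000: gamma = (0.291667, 1.125000), gamma' = (0.333333, 1.000000); Gamma_xxx = 0.000000, Gamma_xxy = 0.076646, Gamma_xyy = 0.000000, Gamma_yxx = 0.000000, Gamma_yxy = 0.346324, Gamma_yyy = 0.000000
  tau = 1.000000: gamma = (0.333333, 1.250000), gamma' = (0.333333, 1.000000); Gamma_xxx = 0.000000, Gamma_xxy = 0.089184, Gamma_xyy = 0.000000, Gamma_yxx = 0.000000, Gamma_yxy = 0.335116, Gamma_yyy = 0.000000
step 0: V^x = -0.7500, V^y = 0.6250
step 1: k1 = (-0.029579, 0.212969), k2 = (-0.017197, 0.210185), k3 = (-0.017151, 0.209624), k4 = (-0.005495, 0.205151); V <- V + (h/6)(k1 + 2k2 + 2k3 + k4): V^x = -0.7543, V^y = 0.6774
step 2: k1 = (-0.005495, 0.205165), k2 = (0.005243, 0.199221), k3 = (0.005232, 0.198802), k4 = (0.014872, 0.191686); V <- V + (h/6)(k1 + 2k2 + 2k3 + k4): V^x = -0.7531, V^y = 0.7271
step 3: k1 = (0.014873, 0.191703), k2 = (0.023348, 0.183670), k3 = (0.023314, 0.183404), k4 = (0.030582, 0.174752); V <- V + (h/6)(k1 + 2k2 + 2k3 + k4): V^x = -0.7473, V^y = 0.7730
step 4: k1 = (0.030584, 0.174767), k2 = (0.036676, 0.165722), k3 = (0.036647, 0.165589), k4 = (0.041619, 0.156386); V <- V + (h/6)(k1 + 2k2 + 2k3 + k4): V^x = -0.7382, V^y = 0.8144

Answer: V^x = -0.7382, V^y = 0.8144


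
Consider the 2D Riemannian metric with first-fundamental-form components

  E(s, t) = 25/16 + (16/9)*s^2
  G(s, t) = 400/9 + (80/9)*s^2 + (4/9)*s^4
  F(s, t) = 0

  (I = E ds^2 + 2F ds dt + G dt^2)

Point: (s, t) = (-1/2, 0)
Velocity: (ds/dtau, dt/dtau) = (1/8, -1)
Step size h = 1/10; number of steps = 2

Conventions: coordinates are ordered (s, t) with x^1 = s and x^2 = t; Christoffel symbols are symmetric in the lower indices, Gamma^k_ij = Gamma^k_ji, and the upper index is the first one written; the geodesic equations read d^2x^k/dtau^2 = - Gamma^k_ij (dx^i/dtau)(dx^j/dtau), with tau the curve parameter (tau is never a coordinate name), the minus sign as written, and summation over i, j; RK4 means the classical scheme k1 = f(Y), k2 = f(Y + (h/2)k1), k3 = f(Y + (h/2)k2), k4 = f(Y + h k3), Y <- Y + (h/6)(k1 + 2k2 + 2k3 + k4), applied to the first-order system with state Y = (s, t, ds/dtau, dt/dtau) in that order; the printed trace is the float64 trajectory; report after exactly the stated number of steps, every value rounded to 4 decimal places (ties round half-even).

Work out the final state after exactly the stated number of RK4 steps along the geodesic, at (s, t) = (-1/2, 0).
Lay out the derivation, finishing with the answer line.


f(Y) = (ds/dtau, dt/dtau, -Gamma^s_ij Y'^i Y'^j, -Gamma^t_ij Y'^i Y'^j) with the Gammas evaluated at the stage position; h = 0.100000; intermediate values shown to 6 dp
step 0: s = -0.5000, t = 0.0000, ds/dtau = 0.1250, dt/dtau = -1.0000
step 1:
  k1: at (s, t) = (-0.500000, 0.000000), (ds/dtau, dt/dtau) = (0.125000, -1.000000); Gamma_sss = -0.442907, Gamma_sst = 0.000000, Gamma_stt = 2.269896, Gamma_tss = 0.000000, Gamma_tst = -0.097561, Gamma_ttt = 0.000000; k1 = (0.125000, -1.000000, -2.262976, -0.024390)
  k2: at (s, t) = (-0.493750, -0.050000), (ds/dtau, dt/dtau) = (0.011851, -1.001220); Gamma_sss = -0.439790, Gamma_sst = 0.000000, Gamma_stt = 2.252557, Gamma_tss = 0.000000, Gamma_tst = -0.096400, Gamma_ttt = 0.000000; k2 = (0.011851, -1.001220, -2.257993, -0.002288)
  k3: at (s, t) = (-0.499407, -0.050061), (ds/dtau, dt/dtau) = (0.012100, -1.000114); Gamma_sss = -0.442614, Gamma_sst = 0.000000, Gamma_stt = 2.268265, Gamma_tss = 0.000000, Gamma_tst = -0.097451, Gamma_ttt = 0.000000; k3 = (0.012100, -1.000114, -2.268719, -0.002359)
  k4: at (s, t) = (-0.498790, -0.100011), (ds/dtau, dt/dtau) = (-0.101872, -1.000236); Gamma_sss = -0.442308, Gamma_sst = 0.000000, Gamma_stt = 2.266562, Gamma_tss = 0.000000, Gamma_tst = -0.097336, Gamma_ttt = 0.000000; k4 = (-0.101872, -1.000236, -2.263042, 0.019836)
  Y <- Y + (h/6)(k1 + 2k2 + 2k3 + k4): s = -0.4988, t = -0.1000, ds/dtau = -0.1013, dt/dtau = -1.0002
step 2:
  k1: at (s, t) = (-0.498816, -0.100048), (ds/dtau, dt/dtau) = (-0.101324, -1.000231); Gamma_sss = -0.442321, Gamma_sst = 0.000000, Gamma_stt = 2.266635, Gamma_tss = 0.000000, Gamma_tst = -0.097341, Gamma_ttt = 0.000000; k1 = (-0.101324, -1.000231, -2.263140, 0.019731)
  k2: at (s, t) = (-0.503882, -0.150060), (ds/dtau, dt/dtau) = (-0.214481, -0.999244); Gamma_sss = -0.444810, Gamma_sst = 0.000000, Gamma_stt = 2.280518, Gamma_tss = 0.000000, Gamma_tst = -0.098281, Gamma_ttt = 0.000000; k2 = (-0.214481, -0.999244, -2.256610, 0.042127)
  k3: at (s, t) = (-0.509540, -0.150011), (ds/dtau, dt/dtau) = (-0.214155, -0.998124); Gamma_sss = -0.447539, Gamma_sst = 0.000000, Gamma_stt = 2.295794, Gamma_tss = 0.000000, Gamma_tst = -0.099329, Gamma_ttt = 0.000000; k3 = (-0.214155, -0.998124, -2.266665, 0.042464)
  k4: at (s, t) = (-0.520232, -0.199861), (ds/dtau, dt/dtau) = (-0.327991, -0.995984); Gamma_sss = -0.452554, Gamma_sst = 0.000000, Gamma_stt = 2.324007, Gamma_tss = 0.000000, Gamma_tst = -0.101305, Gamma_ttt = 0.000000; k4 = (-0.327991, -0.995984, -2.256695, 0.066187)
  Y <- Y + (h/6)(k1 + 2k2 + 2k3 + k4): s = -0.5203, t = -0.1999, ds/dtau = -0.3274, dt/dtau = -0.9960

Answer: s = -0.5203, t = -0.1999, ds/dtau = -0.3274, dt/dtau = -0.9960


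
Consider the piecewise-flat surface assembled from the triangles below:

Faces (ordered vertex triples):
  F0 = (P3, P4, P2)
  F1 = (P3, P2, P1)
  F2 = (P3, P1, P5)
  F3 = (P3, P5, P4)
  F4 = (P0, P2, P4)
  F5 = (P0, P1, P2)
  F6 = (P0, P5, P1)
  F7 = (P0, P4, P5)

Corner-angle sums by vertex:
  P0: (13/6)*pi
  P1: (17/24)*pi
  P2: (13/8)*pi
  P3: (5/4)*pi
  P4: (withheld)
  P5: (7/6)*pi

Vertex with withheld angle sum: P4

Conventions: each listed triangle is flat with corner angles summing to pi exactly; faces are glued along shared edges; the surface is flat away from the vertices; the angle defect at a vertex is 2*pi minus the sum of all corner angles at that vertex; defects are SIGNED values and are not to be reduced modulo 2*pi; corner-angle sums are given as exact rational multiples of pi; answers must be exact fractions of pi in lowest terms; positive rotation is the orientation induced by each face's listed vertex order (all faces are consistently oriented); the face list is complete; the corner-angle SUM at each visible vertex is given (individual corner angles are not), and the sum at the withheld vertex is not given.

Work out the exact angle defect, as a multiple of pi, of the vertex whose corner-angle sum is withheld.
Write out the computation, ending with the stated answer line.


V = 6, E = 12, F = 8; chi = V - E + F = 2
Gauss-Bonnet: total defect = 2*pi*chi = 4*pi; visible defects sum to (37/12)*pi

Answer: defect(P4) = (11/12)*pi


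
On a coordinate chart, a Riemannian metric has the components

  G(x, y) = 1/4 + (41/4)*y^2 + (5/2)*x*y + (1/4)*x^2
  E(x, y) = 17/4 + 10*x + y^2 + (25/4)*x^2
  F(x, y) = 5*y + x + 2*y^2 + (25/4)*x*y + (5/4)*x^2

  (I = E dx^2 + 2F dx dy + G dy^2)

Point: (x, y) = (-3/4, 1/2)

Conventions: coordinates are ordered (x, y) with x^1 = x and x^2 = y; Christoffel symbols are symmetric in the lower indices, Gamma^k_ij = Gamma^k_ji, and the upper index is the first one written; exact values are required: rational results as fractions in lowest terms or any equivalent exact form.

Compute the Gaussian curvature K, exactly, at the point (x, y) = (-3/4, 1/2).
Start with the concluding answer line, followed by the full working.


Answer: K = 33056/9747

E = 33/64, F = 39/64, G = 129/64, EG - F^2 = 171/256 at the point
E_x = 5/8, E_y = 1, F_x = 9/4, F_y = 37/16, G_x = 7/8, G_y = 67/8
E_yy = 2, F_xy = 25/4, G_xx = 1/2
Brioschi: K = (det M1 - det M2) / (EG - F^2)^2 with the standard first/second-derivative matrices M1, M2.
M1 = [[-E_yy/2 + F_xy - G_xx/2, E_x/2, F_x - E_y/2], [F_y - G_x/2, E, F], [G_y/2, F, G]] = [[5, 5/16, 7/4], [15/8, 33/64, 39/64], [67/16, 39/64, 129/64]]; det M1 = 19287/16384
M2 = [[0, E_y/2, G_x/2], [E_y/2, E, F], [G_x/2, F, G]] = [[0, 1/2, 7/16], [1/2, 33/64, 39/64], [7/16, 39/64, 129/64]]; det M2 = -5505/16384
det M1 - det M2 = 3099/2048; K = 3099/2048 / (171/256)^2 = 33056/9747


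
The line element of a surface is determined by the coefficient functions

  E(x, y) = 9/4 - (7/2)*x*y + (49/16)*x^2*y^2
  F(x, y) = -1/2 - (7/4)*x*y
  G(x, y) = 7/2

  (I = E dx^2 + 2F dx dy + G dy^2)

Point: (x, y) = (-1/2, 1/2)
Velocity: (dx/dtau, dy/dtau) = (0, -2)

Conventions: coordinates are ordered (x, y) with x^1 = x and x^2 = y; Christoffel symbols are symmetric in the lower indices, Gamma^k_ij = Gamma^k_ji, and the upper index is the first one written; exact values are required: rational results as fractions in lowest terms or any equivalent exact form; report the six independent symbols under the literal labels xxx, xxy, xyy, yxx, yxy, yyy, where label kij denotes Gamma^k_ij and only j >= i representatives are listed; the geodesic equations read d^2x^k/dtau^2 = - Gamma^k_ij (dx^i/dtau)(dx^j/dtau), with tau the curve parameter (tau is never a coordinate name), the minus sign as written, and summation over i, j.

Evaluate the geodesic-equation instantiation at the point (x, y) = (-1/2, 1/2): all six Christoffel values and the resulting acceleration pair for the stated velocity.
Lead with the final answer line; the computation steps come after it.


Answer: Gamma_xxx = -9289/23764, Gamma_xxy = 2254/5941, Gamma_xyy = 1568/5941, Gamma_yxx = -234353/380224, Gamma_yxy = 161/23764, Gamma_yyy = 28/5941; accelerations (d^2x/dtau^2, d^2y/dtau^2) = (-6272/5941, -112/5941)

E = 849/256, F = -1/16, G = 7/2 at the point
E_x = -161/64, E_y = 161/64, F_x = -7/8, F_y = 7/8, G_x = 0, G_y = 0
EG - F^2 = 5941/512;  g^inv = (512/5941) * [[7/2, 1/16], [1/16, 849/256]]
first-kind symbols [ij,l] = (1/2)(d_i g_jl + d_j g_il - d_l g_ij): [xx,x] = E_x/2 = -161/128, [xx,y] = F_x - E_y/2 = -273/128, [xy,x] = E_y/2 = 161/128, [xy,y] = G_x/2 = 0, [yy,x] = F_y - G_x/2 = 7/8, [yy,y] = G_y/2 = 0
Gamma^x_ij = (G*[ij,x] - F*[ij,y])/(EG - F^2), Gamma^y_ij = (E*[ij,y] - F*[ij,x])/(EG - F^2)
Gamma_xxx = -9289/23764, Gamma_xxy = 2254/5941, Gamma_xyy = 1568/5941, Gamma_yxx = -234353/380224, Gamma_yxy = 161/23764, Gamma_yyy = 28/5941
d^2x/dtau^2 = -(Gamma_xxx*(0)^2 + 2*Gamma_xxy*(0)*(-2) + Gamma_xyy*(-2)^2) = -6272/5941
d^2y/dtau^2 = -(Gamma_yxx*(0)^2 + 2*Gamma_yxy*(0)*(-2) + Gamma_yyy*(-2)^2) = -112/5941


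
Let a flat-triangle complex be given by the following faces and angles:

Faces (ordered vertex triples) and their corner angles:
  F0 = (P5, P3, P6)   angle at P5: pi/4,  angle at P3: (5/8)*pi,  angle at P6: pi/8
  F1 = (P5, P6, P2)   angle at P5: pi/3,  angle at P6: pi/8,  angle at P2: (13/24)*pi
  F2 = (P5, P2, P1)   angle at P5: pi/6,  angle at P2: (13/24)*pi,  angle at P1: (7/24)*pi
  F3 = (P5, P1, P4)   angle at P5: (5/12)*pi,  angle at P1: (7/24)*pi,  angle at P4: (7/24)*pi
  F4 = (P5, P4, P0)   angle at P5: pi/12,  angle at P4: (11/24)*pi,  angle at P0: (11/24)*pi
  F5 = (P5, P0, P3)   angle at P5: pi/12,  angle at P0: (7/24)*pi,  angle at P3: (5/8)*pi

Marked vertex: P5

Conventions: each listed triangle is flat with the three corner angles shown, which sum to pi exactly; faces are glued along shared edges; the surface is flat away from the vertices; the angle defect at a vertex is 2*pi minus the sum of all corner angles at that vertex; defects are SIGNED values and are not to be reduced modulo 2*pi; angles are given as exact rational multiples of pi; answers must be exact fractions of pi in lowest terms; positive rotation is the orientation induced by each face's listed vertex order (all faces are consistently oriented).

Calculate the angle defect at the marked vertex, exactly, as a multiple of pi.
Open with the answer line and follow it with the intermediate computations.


Answer: defect(P5) = (2/3)*pi

Sum of corner angles at P5: (4/3)*pi
defect = 2*pi - (4/3)*pi
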